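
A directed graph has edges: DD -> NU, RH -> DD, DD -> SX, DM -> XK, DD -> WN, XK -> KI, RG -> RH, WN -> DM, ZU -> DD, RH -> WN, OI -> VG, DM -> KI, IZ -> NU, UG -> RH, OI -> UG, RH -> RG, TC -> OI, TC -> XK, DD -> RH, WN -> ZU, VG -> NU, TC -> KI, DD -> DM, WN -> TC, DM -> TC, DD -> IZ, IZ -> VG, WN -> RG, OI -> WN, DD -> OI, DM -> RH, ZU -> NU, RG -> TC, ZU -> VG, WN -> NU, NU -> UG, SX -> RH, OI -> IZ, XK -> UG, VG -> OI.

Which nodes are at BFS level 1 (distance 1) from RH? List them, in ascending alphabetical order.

DD, RG, WN

Level 0: RH
Level 1: DD, RG, WN
Level 2: DM, IZ, NU, OI, SX, TC, ZU
Level 3: KI, UG, VG, XK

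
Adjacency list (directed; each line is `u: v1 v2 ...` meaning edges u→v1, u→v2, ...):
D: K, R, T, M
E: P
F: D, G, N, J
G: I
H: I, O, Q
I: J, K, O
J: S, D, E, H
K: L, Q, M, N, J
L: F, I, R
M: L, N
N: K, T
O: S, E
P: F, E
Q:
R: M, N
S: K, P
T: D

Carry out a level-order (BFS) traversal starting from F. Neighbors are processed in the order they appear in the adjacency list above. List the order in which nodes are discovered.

Visit F; enqueue D, G, N, J → queue [D, G, N, J]
Visit D; enqueue K, R, T, M → queue [G, N, J, K, R, T, M]
Visit G; enqueue I → queue [N, J, K, R, T, M, I]
Visit N → queue [J, K, R, T, M, I]
Visit J; enqueue S, E, H → queue [K, R, T, M, I, S, E, H]
Visit K; enqueue L, Q → queue [R, T, M, I, S, E, H, L, Q]
Visit R → queue [T, M, I, S, E, H, L, Q]
Visit T → queue [M, I, S, E, H, L, Q]
Visit M → queue [I, S, E, H, L, Q]
Visit I; enqueue O → queue [S, E, H, L, Q, O]
Visit S; enqueue P → queue [E, H, L, Q, O, P]
Visit E → queue [H, L, Q, O, P]
Visit H → queue [L, Q, O, P]
Visit L → queue [Q, O, P]
Visit Q → queue [O, P]
Visit O → queue [P]
Visit P → queue []

F -> D -> G -> N -> J -> K -> R -> T -> M -> I -> S -> E -> H -> L -> Q -> O -> P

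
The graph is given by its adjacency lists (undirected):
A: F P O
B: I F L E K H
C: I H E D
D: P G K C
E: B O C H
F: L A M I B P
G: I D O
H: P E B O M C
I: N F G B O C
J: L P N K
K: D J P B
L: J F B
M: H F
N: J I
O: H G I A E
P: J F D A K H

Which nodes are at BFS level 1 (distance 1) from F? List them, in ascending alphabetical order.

A, B, I, L, M, P

Level 0: F
Level 1: A, B, I, L, M, P
Level 2: C, D, E, G, H, J, K, N, O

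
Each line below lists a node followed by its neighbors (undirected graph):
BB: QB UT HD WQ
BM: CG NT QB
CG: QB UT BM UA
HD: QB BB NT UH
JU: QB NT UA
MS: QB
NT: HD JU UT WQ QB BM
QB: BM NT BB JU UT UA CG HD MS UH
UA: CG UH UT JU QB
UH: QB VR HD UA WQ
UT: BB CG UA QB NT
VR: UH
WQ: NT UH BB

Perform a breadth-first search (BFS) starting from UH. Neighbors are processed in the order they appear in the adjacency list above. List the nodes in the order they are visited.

Visit UH; enqueue QB, VR, HD, UA, WQ → queue [QB, VR, HD, UA, WQ]
Visit QB; enqueue BM, NT, BB, JU, UT, CG, MS → queue [VR, HD, UA, WQ, BM, NT, BB, JU, UT, CG, MS]
Visit VR → queue [HD, UA, WQ, BM, NT, BB, JU, UT, CG, MS]
Visit HD → queue [UA, WQ, BM, NT, BB, JU, UT, CG, MS]
Visit UA → queue [WQ, BM, NT, BB, JU, UT, CG, MS]
Visit WQ → queue [BM, NT, BB, JU, UT, CG, MS]
Visit BM → queue [NT, BB, JU, UT, CG, MS]
Visit NT → queue [BB, JU, UT, CG, MS]
Visit BB → queue [JU, UT, CG, MS]
Visit JU → queue [UT, CG, MS]
Visit UT → queue [CG, MS]
Visit CG → queue [MS]
Visit MS → queue []

UH -> QB -> VR -> HD -> UA -> WQ -> BM -> NT -> BB -> JU -> UT -> CG -> MS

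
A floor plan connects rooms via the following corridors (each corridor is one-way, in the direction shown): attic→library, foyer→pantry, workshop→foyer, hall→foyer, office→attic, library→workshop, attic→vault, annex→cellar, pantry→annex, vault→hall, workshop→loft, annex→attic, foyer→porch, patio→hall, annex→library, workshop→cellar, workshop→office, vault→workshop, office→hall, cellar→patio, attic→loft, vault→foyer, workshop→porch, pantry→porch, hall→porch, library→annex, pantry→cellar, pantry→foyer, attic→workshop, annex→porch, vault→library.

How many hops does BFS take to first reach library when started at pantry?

Level 0: pantry
Level 1: annex, cellar, foyer, porch
Level 2: attic, library, patio
Level 3: hall, loft, vault, workshop
Level 4: office
library first appears at level 2.

2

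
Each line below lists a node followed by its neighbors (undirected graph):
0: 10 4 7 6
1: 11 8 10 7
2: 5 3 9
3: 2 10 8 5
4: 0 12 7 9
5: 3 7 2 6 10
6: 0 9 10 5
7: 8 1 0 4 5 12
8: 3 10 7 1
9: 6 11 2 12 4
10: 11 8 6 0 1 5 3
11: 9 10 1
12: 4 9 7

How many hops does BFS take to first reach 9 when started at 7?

2

Level 0: 7
Level 1: 0, 1, 4, 5, 8, 12
Level 2: 2, 3, 6, 9, 10, 11
9 first appears at level 2.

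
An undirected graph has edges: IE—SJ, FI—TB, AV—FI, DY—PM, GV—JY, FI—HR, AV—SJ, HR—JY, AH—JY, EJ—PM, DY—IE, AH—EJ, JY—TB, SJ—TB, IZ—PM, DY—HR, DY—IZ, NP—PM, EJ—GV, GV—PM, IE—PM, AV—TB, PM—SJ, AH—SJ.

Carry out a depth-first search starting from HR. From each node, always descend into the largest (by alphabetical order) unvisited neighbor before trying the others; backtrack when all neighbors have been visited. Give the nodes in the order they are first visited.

Visit HR
HR → JY
JY → TB
TB → SJ
SJ → PM
PM → NP
PM → IZ
IZ → DY
DY → IE
PM → GV
GV → EJ
EJ → AH
SJ → AV
AV → FI

HR → JY → TB → SJ → PM → NP → IZ → DY → IE → GV → EJ → AH → AV → FI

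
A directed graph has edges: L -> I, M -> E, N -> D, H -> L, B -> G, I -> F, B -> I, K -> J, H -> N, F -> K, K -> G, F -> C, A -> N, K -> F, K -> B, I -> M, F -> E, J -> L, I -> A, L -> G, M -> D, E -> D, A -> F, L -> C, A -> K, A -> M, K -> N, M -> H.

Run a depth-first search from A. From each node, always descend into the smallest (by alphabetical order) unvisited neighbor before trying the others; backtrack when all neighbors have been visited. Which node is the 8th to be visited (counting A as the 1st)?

G

Visit A
A → F
F → C
F → E
E → D
F → K
K → B
B → G
B → I
I → M
M → H
H → L
H → N
K → J

Visit order: A, F, C, E, D, K, B, G, I, M, H, L, N, J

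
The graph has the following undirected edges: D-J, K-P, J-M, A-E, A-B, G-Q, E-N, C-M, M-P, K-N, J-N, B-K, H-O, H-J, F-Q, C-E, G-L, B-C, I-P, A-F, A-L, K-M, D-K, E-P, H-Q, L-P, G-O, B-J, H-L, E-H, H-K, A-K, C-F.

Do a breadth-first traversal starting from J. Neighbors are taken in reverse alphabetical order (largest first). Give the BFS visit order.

Visit J; enqueue N, M, H, D, B → queue [N, M, H, D, B]
Visit N; enqueue K, E → queue [M, H, D, B, K, E]
Visit M; enqueue P, C → queue [H, D, B, K, E, P, C]
Visit H; enqueue Q, O, L → queue [D, B, K, E, P, C, Q, O, L]
Visit D → queue [B, K, E, P, C, Q, O, L]
Visit B; enqueue A → queue [K, E, P, C, Q, O, L, A]
Visit K → queue [E, P, C, Q, O, L, A]
Visit E → queue [P, C, Q, O, L, A]
Visit P; enqueue I → queue [C, Q, O, L, A, I]
Visit C; enqueue F → queue [Q, O, L, A, I, F]
Visit Q; enqueue G → queue [O, L, A, I, F, G]
Visit O → queue [L, A, I, F, G]
Visit L → queue [A, I, F, G]
Visit A → queue [I, F, G]
Visit I → queue [F, G]
Visit F → queue [G]
Visit G → queue []

J -> N -> M -> H -> D -> B -> K -> E -> P -> C -> Q -> O -> L -> A -> I -> F -> G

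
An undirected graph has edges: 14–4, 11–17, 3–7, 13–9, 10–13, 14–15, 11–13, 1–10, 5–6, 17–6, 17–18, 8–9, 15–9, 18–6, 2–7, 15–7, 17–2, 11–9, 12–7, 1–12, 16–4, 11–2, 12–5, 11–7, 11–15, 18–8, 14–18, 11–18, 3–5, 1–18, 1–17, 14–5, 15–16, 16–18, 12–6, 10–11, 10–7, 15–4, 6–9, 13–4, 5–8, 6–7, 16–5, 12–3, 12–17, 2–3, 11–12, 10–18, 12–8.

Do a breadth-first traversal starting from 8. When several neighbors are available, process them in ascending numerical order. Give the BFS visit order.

8 → 5 → 9 → 12 → 18 → 3 → 6 → 14 → 16 → 11 → 13 → 15 → 1 → 7 → 17 → 10 → 2 → 4

Visit 8; enqueue 5, 9, 12, 18 → queue [5, 9, 12, 18]
Visit 5; enqueue 3, 6, 14, 16 → queue [9, 12, 18, 3, 6, 14, 16]
Visit 9; enqueue 11, 13, 15 → queue [12, 18, 3, 6, 14, 16, 11, 13, 15]
Visit 12; enqueue 1, 7, 17 → queue [18, 3, 6, 14, 16, 11, 13, 15, 1, 7, 17]
Visit 18; enqueue 10 → queue [3, 6, 14, 16, 11, 13, 15, 1, 7, 17, 10]
Visit 3; enqueue 2 → queue [6, 14, 16, 11, 13, 15, 1, 7, 17, 10, 2]
Visit 6 → queue [14, 16, 11, 13, 15, 1, 7, 17, 10, 2]
Visit 14; enqueue 4 → queue [16, 11, 13, 15, 1, 7, 17, 10, 2, 4]
Visit 16 → queue [11, 13, 15, 1, 7, 17, 10, 2, 4]
Visit 11 → queue [13, 15, 1, 7, 17, 10, 2, 4]
Visit 13 → queue [15, 1, 7, 17, 10, 2, 4]
Visit 15 → queue [1, 7, 17, 10, 2, 4]
Visit 1 → queue [7, 17, 10, 2, 4]
Visit 7 → queue [17, 10, 2, 4]
Visit 17 → queue [10, 2, 4]
Visit 10 → queue [2, 4]
Visit 2 → queue [4]
Visit 4 → queue []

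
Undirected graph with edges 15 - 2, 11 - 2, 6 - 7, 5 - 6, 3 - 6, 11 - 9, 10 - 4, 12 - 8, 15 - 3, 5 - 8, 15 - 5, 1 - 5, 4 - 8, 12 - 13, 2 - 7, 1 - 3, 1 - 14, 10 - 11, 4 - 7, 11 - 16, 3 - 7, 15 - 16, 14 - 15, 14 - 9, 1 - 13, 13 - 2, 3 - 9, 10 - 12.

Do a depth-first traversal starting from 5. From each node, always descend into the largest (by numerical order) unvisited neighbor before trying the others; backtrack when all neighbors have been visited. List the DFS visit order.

5, 15, 16, 11, 10, 12, 13, 2, 7, 6, 3, 9, 14, 1, 4, 8

Visit 5
5 → 15
15 → 16
16 → 11
11 → 10
10 → 12
12 → 13
13 → 2
2 → 7
7 → 6
6 → 3
3 → 9
9 → 14
14 → 1
7 → 4
4 → 8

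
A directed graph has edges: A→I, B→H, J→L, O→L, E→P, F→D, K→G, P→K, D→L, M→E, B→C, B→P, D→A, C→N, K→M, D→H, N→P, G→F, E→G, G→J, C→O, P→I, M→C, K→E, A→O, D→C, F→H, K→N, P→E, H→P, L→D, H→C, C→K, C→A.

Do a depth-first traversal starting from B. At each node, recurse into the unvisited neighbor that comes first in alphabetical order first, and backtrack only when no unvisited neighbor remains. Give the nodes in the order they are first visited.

Visit B
B → C
C → A
A → I
A → O
O → L
L → D
D → H
H → P
P → E
E → G
G → F
G → J
P → K
K → M
K → N

B → C → A → I → O → L → D → H → P → E → G → F → J → K → M → N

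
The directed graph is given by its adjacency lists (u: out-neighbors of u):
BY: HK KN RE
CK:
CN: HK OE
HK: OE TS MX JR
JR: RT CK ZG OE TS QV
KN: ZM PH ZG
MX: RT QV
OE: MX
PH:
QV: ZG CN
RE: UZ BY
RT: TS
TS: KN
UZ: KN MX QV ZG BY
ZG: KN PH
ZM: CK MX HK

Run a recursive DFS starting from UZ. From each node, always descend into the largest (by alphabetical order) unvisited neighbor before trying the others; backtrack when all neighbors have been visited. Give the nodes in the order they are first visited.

Visit UZ
UZ → ZG
ZG → PH
ZG → KN
KN → ZM
ZM → MX
MX → RT
RT → TS
MX → QV
QV → CN
CN → OE
CN → HK
HK → JR
JR → CK
UZ → BY
BY → RE

UZ ZG PH KN ZM MX RT TS QV CN OE HK JR CK BY RE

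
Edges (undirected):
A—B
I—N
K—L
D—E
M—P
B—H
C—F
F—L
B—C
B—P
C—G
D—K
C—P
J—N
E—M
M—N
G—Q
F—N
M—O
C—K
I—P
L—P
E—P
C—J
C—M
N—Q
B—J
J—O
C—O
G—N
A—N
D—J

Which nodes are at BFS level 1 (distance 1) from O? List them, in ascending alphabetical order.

C, J, M

Level 0: O
Level 1: C, J, M
Level 2: B, D, E, F, G, K, N, P
Level 3: A, H, I, L, Q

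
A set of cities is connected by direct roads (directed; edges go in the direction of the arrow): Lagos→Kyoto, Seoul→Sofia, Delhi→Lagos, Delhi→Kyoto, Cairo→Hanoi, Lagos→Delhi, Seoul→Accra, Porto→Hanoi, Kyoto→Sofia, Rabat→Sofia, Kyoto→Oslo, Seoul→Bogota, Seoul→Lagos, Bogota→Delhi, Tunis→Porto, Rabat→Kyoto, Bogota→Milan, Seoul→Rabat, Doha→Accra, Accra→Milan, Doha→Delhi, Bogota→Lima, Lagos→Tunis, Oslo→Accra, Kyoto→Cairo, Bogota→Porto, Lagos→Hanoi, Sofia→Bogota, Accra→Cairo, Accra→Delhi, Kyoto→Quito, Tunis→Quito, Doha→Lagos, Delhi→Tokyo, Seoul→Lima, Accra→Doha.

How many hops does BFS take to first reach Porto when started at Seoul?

Level 0: Seoul
Level 1: Accra, Bogota, Lagos, Lima, Rabat, Sofia
Level 2: Cairo, Delhi, Doha, Hanoi, Kyoto, Milan, Porto, Tunis
Level 3: Oslo, Quito, Tokyo
Porto first appears at level 2.

2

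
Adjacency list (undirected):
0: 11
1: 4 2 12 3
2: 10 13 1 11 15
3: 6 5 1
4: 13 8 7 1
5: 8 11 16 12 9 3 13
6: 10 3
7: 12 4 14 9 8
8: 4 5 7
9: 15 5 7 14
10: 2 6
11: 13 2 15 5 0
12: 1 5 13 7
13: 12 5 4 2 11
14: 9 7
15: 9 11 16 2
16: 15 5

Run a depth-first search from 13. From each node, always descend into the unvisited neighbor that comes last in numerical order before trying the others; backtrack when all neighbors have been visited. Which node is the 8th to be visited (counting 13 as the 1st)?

5

Visit 13
13 → 12
12 → 7
7 → 14
14 → 9
9 → 15
15 → 16
16 → 5
5 → 11
11 → 2
2 → 10
10 → 6
6 → 3
3 → 1
1 → 4
4 → 8
11 → 0

Visit order: 13, 12, 7, 14, 9, 15, 16, 5, 11, 2, 10, 6, 3, 1, 4, 8, 0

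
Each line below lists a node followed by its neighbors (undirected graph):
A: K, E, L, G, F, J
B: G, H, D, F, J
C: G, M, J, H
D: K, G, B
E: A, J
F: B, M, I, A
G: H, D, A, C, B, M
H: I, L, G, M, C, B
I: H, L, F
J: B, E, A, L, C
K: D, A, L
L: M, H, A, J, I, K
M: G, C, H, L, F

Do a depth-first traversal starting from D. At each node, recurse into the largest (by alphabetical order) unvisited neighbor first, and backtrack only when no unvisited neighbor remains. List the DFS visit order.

Visit D
D → K
K → L
L → M
M → H
H → I
I → F
F → B
B → J
J → E
E → A
A → G
G → C

D → K → L → M → H → I → F → B → J → E → A → G → C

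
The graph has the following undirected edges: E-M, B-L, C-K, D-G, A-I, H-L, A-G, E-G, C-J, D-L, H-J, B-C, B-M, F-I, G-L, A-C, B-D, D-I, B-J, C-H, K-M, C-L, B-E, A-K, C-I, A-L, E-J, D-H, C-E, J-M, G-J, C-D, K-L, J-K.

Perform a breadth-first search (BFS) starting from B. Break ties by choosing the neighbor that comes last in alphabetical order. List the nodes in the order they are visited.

Visit B; enqueue M, L, J, E, D, C → queue [M, L, J, E, D, C]
Visit M; enqueue K → queue [L, J, E, D, C, K]
Visit L; enqueue H, G, A → queue [J, E, D, C, K, H, G, A]
Visit J → queue [E, D, C, K, H, G, A]
Visit E → queue [D, C, K, H, G, A]
Visit D; enqueue I → queue [C, K, H, G, A, I]
Visit C → queue [K, H, G, A, I]
Visit K → queue [H, G, A, I]
Visit H → queue [G, A, I]
Visit G → queue [A, I]
Visit A → queue [I]
Visit I; enqueue F → queue [F]
Visit F → queue []

B M L J E D C K H G A I F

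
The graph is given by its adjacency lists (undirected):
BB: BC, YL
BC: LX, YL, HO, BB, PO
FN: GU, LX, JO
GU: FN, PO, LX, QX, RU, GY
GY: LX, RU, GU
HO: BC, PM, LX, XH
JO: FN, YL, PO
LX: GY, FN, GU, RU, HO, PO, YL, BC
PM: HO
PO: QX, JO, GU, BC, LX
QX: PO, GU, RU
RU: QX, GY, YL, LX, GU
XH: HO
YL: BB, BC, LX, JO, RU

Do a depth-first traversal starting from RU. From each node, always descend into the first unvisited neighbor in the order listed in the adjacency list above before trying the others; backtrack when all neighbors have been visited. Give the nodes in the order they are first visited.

RU QX PO JO FN GU LX GY HO BC YL BB PM XH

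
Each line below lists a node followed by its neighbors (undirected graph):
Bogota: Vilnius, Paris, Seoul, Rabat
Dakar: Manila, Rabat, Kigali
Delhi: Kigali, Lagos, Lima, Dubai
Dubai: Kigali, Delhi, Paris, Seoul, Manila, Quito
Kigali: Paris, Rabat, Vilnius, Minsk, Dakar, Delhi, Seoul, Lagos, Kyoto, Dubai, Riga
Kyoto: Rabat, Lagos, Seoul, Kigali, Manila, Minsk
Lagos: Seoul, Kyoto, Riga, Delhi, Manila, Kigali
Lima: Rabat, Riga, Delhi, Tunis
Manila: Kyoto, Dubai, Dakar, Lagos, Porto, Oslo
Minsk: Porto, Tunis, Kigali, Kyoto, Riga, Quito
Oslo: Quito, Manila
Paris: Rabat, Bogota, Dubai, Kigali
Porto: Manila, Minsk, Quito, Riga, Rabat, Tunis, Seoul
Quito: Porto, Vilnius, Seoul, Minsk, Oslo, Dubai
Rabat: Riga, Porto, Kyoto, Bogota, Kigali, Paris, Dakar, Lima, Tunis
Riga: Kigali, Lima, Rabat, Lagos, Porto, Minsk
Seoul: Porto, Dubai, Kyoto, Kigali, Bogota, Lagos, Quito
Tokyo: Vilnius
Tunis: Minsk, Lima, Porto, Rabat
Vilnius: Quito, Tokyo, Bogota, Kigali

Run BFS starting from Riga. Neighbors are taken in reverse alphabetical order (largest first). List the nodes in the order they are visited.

Visit Riga; enqueue Rabat, Porto, Minsk, Lima, Lagos, Kigali → queue [Rabat, Porto, Minsk, Lima, Lagos, Kigali]
Visit Rabat; enqueue Tunis, Paris, Kyoto, Dakar, Bogota → queue [Porto, Minsk, Lima, Lagos, Kigali, Tunis, Paris, Kyoto, Dakar, Bogota]
Visit Porto; enqueue Seoul, Quito, Manila → queue [Minsk, Lima, Lagos, Kigali, Tunis, Paris, Kyoto, Dakar, Bogota, Seoul, Quito, Manila]
Visit Minsk → queue [Lima, Lagos, Kigali, Tunis, Paris, Kyoto, Dakar, Bogota, Seoul, Quito, Manila]
Visit Lima; enqueue Delhi → queue [Lagos, Kigali, Tunis, Paris, Kyoto, Dakar, Bogota, Seoul, Quito, Manila, Delhi]
Visit Lagos → queue [Kigali, Tunis, Paris, Kyoto, Dakar, Bogota, Seoul, Quito, Manila, Delhi]
Visit Kigali; enqueue Vilnius, Dubai → queue [Tunis, Paris, Kyoto, Dakar, Bogota, Seoul, Quito, Manila, Delhi, Vilnius, Dubai]
Visit Tunis → queue [Paris, Kyoto, Dakar, Bogota, Seoul, Quito, Manila, Delhi, Vilnius, Dubai]
Visit Paris → queue [Kyoto, Dakar, Bogota, Seoul, Quito, Manila, Delhi, Vilnius, Dubai]
Visit Kyoto → queue [Dakar, Bogota, Seoul, Quito, Manila, Delhi, Vilnius, Dubai]
Visit Dakar → queue [Bogota, Seoul, Quito, Manila, Delhi, Vilnius, Dubai]
Visit Bogota → queue [Seoul, Quito, Manila, Delhi, Vilnius, Dubai]
Visit Seoul → queue [Quito, Manila, Delhi, Vilnius, Dubai]
Visit Quito; enqueue Oslo → queue [Manila, Delhi, Vilnius, Dubai, Oslo]
Visit Manila → queue [Delhi, Vilnius, Dubai, Oslo]
Visit Delhi → queue [Vilnius, Dubai, Oslo]
Visit Vilnius; enqueue Tokyo → queue [Dubai, Oslo, Tokyo]
Visit Dubai → queue [Oslo, Tokyo]
Visit Oslo → queue [Tokyo]
Visit Tokyo → queue []

Riga, Rabat, Porto, Minsk, Lima, Lagos, Kigali, Tunis, Paris, Kyoto, Dakar, Bogota, Seoul, Quito, Manila, Delhi, Vilnius, Dubai, Oslo, Tokyo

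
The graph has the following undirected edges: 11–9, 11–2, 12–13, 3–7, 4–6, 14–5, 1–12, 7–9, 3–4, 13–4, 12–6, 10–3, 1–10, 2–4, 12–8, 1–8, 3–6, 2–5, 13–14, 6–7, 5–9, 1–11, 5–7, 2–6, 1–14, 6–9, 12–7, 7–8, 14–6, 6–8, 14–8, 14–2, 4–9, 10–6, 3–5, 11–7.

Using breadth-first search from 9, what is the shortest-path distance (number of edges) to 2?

Level 0: 9
Level 1: 4, 5, 6, 7, 11
Level 2: 1, 2, 3, 8, 10, 12, 13, 14
2 first appears at level 2.

2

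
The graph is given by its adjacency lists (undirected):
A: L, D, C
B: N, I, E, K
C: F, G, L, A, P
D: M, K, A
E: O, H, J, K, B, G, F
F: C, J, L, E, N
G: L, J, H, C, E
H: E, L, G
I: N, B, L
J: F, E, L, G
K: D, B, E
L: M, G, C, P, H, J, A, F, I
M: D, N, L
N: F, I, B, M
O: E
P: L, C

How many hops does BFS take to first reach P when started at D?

Level 0: D
Level 1: A, K, M
Level 2: B, C, E, L, N
Level 3: F, G, H, I, J, O, P
P first appears at level 3.

3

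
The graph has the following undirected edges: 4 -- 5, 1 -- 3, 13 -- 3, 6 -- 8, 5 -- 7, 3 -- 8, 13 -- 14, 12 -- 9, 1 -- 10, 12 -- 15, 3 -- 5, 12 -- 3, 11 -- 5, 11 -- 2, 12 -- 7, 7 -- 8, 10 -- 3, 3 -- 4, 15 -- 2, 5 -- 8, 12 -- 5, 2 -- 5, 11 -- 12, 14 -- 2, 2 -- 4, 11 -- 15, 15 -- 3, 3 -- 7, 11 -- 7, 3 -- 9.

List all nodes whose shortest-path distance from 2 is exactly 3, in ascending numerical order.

1, 6, 9, 10

Level 0: 2
Level 1: 4, 5, 11, 14, 15
Level 2: 3, 7, 8, 12, 13
Level 3: 1, 6, 9, 10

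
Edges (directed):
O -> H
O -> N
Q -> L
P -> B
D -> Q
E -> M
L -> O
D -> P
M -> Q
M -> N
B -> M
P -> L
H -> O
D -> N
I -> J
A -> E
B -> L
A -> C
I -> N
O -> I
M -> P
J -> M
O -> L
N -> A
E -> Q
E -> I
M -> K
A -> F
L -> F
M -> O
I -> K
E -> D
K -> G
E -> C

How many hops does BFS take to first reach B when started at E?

3

Level 0: E
Level 1: C, D, I, M, Q
Level 2: J, K, L, N, O, P
Level 3: A, B, F, G, H
B first appears at level 3.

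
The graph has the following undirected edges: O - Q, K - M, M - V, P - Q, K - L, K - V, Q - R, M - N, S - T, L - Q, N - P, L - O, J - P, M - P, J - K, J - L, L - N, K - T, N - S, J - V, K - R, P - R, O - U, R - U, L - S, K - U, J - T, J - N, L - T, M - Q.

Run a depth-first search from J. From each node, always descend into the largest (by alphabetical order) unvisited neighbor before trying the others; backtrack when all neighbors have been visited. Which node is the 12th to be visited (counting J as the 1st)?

P

Visit J
J → V
V → M
M → Q
Q → R
R → U
U → O
O → L
L → T
T → S
S → N
N → P
T → K

Visit order: J, V, M, Q, R, U, O, L, T, S, N, P, K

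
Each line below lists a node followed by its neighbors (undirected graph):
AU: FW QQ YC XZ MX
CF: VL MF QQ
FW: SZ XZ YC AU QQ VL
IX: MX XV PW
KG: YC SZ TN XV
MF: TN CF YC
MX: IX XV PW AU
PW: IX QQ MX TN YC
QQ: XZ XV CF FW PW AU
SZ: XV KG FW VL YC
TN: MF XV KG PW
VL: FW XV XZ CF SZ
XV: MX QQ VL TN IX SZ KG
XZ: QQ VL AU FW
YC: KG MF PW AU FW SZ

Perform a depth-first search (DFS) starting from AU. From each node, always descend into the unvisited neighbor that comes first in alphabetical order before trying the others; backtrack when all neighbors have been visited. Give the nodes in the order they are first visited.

Visit AU
AU → FW
FW → QQ
QQ → CF
CF → MF
MF → TN
TN → KG
KG → SZ
SZ → VL
VL → XV
XV → IX
IX → MX
MX → PW
PW → YC
VL → XZ

AU, FW, QQ, CF, MF, TN, KG, SZ, VL, XV, IX, MX, PW, YC, XZ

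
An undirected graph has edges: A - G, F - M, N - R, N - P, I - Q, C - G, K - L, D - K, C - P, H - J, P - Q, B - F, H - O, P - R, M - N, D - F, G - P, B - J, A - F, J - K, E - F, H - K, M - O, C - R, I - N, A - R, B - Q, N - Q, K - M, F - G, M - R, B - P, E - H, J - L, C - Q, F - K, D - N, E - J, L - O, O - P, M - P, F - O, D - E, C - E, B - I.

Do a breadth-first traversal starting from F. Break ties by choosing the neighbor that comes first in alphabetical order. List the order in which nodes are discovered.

Visit F; enqueue A, B, D, E, G, K, M, O → queue [A, B, D, E, G, K, M, O]
Visit A; enqueue R → queue [B, D, E, G, K, M, O, R]
Visit B; enqueue I, J, P, Q → queue [D, E, G, K, M, O, R, I, J, P, Q]
Visit D; enqueue N → queue [E, G, K, M, O, R, I, J, P, Q, N]
Visit E; enqueue C, H → queue [G, K, M, O, R, I, J, P, Q, N, C, H]
Visit G → queue [K, M, O, R, I, J, P, Q, N, C, H]
Visit K; enqueue L → queue [M, O, R, I, J, P, Q, N, C, H, L]
Visit M → queue [O, R, I, J, P, Q, N, C, H, L]
Visit O → queue [R, I, J, P, Q, N, C, H, L]
Visit R → queue [I, J, P, Q, N, C, H, L]
Visit I → queue [J, P, Q, N, C, H, L]
Visit J → queue [P, Q, N, C, H, L]
Visit P → queue [Q, N, C, H, L]
Visit Q → queue [N, C, H, L]
Visit N → queue [C, H, L]
Visit C → queue [H, L]
Visit H → queue [L]
Visit L → queue []

F -> A -> B -> D -> E -> G -> K -> M -> O -> R -> I -> J -> P -> Q -> N -> C -> H -> L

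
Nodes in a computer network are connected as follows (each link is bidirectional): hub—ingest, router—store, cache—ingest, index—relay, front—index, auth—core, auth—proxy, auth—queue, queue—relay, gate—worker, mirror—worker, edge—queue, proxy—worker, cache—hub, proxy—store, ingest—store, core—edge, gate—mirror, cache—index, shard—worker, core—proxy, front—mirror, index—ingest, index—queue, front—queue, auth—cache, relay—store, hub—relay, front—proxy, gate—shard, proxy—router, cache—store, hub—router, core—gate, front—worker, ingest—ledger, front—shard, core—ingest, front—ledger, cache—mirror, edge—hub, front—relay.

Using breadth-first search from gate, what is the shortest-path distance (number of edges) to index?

3

Level 0: gate
Level 1: core, mirror, shard, worker
Level 2: auth, cache, edge, front, ingest, proxy
Level 3: hub, index, ledger, queue, relay, router, store
index first appears at level 3.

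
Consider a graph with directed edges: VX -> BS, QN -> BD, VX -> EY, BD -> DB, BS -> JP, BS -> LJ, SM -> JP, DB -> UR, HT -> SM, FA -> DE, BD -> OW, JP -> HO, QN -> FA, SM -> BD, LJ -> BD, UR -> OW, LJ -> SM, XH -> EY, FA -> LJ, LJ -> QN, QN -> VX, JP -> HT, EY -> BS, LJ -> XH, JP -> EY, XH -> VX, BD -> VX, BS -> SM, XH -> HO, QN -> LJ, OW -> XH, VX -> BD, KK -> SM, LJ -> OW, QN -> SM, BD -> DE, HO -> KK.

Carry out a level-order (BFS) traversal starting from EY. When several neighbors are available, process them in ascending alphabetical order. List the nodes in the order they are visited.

Visit EY; enqueue BS → queue [BS]
Visit BS; enqueue JP, LJ, SM → queue [JP, LJ, SM]
Visit JP; enqueue HO, HT → queue [LJ, SM, HO, HT]
Visit LJ; enqueue BD, OW, QN, XH → queue [SM, HO, HT, BD, OW, QN, XH]
Visit SM → queue [HO, HT, BD, OW, QN, XH]
Visit HO; enqueue KK → queue [HT, BD, OW, QN, XH, KK]
Visit HT → queue [BD, OW, QN, XH, KK]
Visit BD; enqueue DB, DE, VX → queue [OW, QN, XH, KK, DB, DE, VX]
Visit OW → queue [QN, XH, KK, DB, DE, VX]
Visit QN; enqueue FA → queue [XH, KK, DB, DE, VX, FA]
Visit XH → queue [KK, DB, DE, VX, FA]
Visit KK → queue [DB, DE, VX, FA]
Visit DB; enqueue UR → queue [DE, VX, FA, UR]
Visit DE → queue [VX, FA, UR]
Visit VX → queue [FA, UR]
Visit FA → queue [UR]
Visit UR → queue []

EY → BS → JP → LJ → SM → HO → HT → BD → OW → QN → XH → KK → DB → DE → VX → FA → UR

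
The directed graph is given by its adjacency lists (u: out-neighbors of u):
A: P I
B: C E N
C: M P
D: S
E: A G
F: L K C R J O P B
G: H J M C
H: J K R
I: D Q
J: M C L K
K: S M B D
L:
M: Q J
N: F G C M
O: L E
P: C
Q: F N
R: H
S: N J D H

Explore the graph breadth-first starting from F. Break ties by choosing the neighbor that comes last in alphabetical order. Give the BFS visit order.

F -> R -> P -> O -> L -> K -> J -> C -> B -> H -> E -> S -> M -> D -> N -> G -> A -> Q -> I

Visit F; enqueue R, P, O, L, K, J, C, B → queue [R, P, O, L, K, J, C, B]
Visit R; enqueue H → queue [P, O, L, K, J, C, B, H]
Visit P → queue [O, L, K, J, C, B, H]
Visit O; enqueue E → queue [L, K, J, C, B, H, E]
Visit L → queue [K, J, C, B, H, E]
Visit K; enqueue S, M, D → queue [J, C, B, H, E, S, M, D]
Visit J → queue [C, B, H, E, S, M, D]
Visit C → queue [B, H, E, S, M, D]
Visit B; enqueue N → queue [H, E, S, M, D, N]
Visit H → queue [E, S, M, D, N]
Visit E; enqueue G, A → queue [S, M, D, N, G, A]
Visit S → queue [M, D, N, G, A]
Visit M; enqueue Q → queue [D, N, G, A, Q]
Visit D → queue [N, G, A, Q]
Visit N → queue [G, A, Q]
Visit G → queue [A, Q]
Visit A; enqueue I → queue [Q, I]
Visit Q → queue [I]
Visit I → queue []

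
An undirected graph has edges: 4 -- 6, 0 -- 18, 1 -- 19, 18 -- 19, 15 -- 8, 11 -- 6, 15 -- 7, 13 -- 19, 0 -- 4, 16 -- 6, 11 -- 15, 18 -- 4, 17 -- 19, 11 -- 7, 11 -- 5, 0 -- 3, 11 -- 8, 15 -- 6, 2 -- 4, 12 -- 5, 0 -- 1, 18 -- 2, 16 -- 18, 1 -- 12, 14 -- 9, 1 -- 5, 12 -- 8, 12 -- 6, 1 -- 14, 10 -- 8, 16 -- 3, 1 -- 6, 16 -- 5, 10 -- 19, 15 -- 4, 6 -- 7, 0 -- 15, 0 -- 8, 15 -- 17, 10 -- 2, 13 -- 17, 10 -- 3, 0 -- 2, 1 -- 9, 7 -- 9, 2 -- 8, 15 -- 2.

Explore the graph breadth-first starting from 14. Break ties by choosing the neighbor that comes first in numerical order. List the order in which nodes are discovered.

14, 1, 9, 0, 5, 6, 12, 19, 7, 2, 3, 4, 8, 15, 18, 11, 16, 10, 13, 17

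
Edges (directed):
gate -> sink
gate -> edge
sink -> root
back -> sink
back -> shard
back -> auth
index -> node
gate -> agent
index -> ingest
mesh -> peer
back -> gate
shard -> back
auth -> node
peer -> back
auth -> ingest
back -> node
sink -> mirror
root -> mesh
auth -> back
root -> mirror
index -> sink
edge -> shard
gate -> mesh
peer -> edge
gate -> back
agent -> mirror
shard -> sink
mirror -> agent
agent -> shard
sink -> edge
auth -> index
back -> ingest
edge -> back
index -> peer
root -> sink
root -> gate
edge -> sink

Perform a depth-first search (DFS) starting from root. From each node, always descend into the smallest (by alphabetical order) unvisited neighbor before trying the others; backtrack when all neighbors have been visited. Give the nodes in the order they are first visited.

Visit root
root → gate
gate → agent
agent → mirror
agent → shard
shard → back
back → auth
auth → index
index → ingest
index → node
index → peer
peer → edge
edge → sink
gate → mesh

root gate agent mirror shard back auth index ingest node peer edge sink mesh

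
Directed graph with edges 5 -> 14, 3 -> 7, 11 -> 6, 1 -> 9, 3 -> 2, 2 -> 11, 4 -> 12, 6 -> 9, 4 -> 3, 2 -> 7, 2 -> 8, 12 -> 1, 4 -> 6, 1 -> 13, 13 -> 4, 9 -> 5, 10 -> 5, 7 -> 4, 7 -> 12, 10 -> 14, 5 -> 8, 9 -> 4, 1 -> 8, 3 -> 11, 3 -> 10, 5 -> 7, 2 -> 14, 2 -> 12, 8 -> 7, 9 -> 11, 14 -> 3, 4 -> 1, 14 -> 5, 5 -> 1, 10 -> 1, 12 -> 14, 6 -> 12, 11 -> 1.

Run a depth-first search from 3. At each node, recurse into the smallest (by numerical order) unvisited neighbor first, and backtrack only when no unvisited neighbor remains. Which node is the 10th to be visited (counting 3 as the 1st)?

11

Visit 3
3 → 2
2 → 7
7 → 4
4 → 1
1 → 8
1 → 9
9 → 5
5 → 14
9 → 11
11 → 6
6 → 12
1 → 13
3 → 10

Visit order: 3, 2, 7, 4, 1, 8, 9, 5, 14, 11, 6, 12, 13, 10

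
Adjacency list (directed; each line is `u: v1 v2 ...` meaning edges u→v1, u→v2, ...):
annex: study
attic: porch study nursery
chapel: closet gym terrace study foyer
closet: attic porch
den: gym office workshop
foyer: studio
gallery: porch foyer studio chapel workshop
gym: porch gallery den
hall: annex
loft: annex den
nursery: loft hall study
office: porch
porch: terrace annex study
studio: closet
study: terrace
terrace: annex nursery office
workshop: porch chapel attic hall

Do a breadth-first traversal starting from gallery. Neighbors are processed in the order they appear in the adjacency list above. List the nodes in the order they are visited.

Visit gallery; enqueue porch, foyer, studio, chapel, workshop → queue [porch, foyer, studio, chapel, workshop]
Visit porch; enqueue terrace, annex, study → queue [foyer, studio, chapel, workshop, terrace, annex, study]
Visit foyer → queue [studio, chapel, workshop, terrace, annex, study]
Visit studio; enqueue closet → queue [chapel, workshop, terrace, annex, study, closet]
Visit chapel; enqueue gym → queue [workshop, terrace, annex, study, closet, gym]
Visit workshop; enqueue attic, hall → queue [terrace, annex, study, closet, gym, attic, hall]
Visit terrace; enqueue nursery, office → queue [annex, study, closet, gym, attic, hall, nursery, office]
Visit annex → queue [study, closet, gym, attic, hall, nursery, office]
Visit study → queue [closet, gym, attic, hall, nursery, office]
Visit closet → queue [gym, attic, hall, nursery, office]
Visit gym; enqueue den → queue [attic, hall, nursery, office, den]
Visit attic → queue [hall, nursery, office, den]
Visit hall → queue [nursery, office, den]
Visit nursery; enqueue loft → queue [office, den, loft]
Visit office → queue [den, loft]
Visit den → queue [loft]
Visit loft → queue []

gallery → porch → foyer → studio → chapel → workshop → terrace → annex → study → closet → gym → attic → hall → nursery → office → den → loft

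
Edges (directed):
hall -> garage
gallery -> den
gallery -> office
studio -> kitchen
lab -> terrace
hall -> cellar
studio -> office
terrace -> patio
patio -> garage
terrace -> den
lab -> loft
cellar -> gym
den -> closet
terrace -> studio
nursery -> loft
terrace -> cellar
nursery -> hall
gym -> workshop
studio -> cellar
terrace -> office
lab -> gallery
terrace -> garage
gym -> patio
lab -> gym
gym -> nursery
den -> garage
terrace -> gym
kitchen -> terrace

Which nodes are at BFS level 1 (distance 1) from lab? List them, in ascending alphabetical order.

gallery, gym, loft, terrace

Level 0: lab
Level 1: gallery, gym, loft, terrace
Level 2: cellar, den, garage, nursery, office, patio, studio, workshop
Level 3: closet, hall, kitchen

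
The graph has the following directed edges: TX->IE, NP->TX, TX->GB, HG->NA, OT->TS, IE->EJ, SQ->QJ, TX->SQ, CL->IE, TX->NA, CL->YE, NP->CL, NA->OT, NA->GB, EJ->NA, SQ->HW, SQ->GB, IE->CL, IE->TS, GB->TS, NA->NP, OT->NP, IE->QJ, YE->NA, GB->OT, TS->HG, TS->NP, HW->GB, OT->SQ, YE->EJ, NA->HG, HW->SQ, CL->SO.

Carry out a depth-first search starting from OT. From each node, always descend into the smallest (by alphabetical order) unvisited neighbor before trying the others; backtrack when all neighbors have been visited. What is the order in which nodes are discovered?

Visit OT
OT → NP
NP → CL
CL → IE
IE → EJ
EJ → NA
NA → GB
GB → TS
TS → HG
IE → QJ
CL → SO
CL → YE
NP → TX
TX → SQ
SQ → HW

OT, NP, CL, IE, EJ, NA, GB, TS, HG, QJ, SO, YE, TX, SQ, HW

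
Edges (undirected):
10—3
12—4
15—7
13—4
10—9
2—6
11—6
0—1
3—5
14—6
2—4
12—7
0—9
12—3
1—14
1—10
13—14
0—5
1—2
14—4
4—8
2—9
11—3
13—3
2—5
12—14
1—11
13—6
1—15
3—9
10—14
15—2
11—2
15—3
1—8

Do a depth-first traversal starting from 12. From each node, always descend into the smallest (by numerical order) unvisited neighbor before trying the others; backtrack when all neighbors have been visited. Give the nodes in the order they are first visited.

12 → 3 → 5 → 0 → 1 → 2 → 4 → 8 → 13 → 6 → 11 → 14 → 10 → 9 → 15 → 7

Visit 12
12 → 3
3 → 5
5 → 0
0 → 1
1 → 2
2 → 4
4 → 8
4 → 13
13 → 6
6 → 11
6 → 14
14 → 10
10 → 9
2 → 15
15 → 7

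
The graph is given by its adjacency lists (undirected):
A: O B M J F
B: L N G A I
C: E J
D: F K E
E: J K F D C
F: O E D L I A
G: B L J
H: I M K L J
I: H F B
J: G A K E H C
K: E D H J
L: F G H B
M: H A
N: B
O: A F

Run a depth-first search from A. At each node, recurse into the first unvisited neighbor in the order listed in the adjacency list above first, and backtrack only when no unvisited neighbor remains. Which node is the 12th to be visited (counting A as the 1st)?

Visit A
A → O
O → F
F → E
E → J
J → G
G → B
B → L
L → H
H → I
H → M
H → K
K → D
B → N
J → C

Visit order: A, O, F, E, J, G, B, L, H, I, M, K, D, N, C

K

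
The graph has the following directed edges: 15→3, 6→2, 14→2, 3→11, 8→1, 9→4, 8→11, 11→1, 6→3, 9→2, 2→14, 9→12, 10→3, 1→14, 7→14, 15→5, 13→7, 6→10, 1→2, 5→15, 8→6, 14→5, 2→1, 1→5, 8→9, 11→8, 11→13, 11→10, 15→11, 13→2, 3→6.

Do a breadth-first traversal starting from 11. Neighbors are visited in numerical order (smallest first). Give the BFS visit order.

Visit 11; enqueue 1, 8, 10, 13 → queue [1, 8, 10, 13]
Visit 1; enqueue 2, 5, 14 → queue [8, 10, 13, 2, 5, 14]
Visit 8; enqueue 6, 9 → queue [10, 13, 2, 5, 14, 6, 9]
Visit 10; enqueue 3 → queue [13, 2, 5, 14, 6, 9, 3]
Visit 13; enqueue 7 → queue [2, 5, 14, 6, 9, 3, 7]
Visit 2 → queue [5, 14, 6, 9, 3, 7]
Visit 5; enqueue 15 → queue [14, 6, 9, 3, 7, 15]
Visit 14 → queue [6, 9, 3, 7, 15]
Visit 6 → queue [9, 3, 7, 15]
Visit 9; enqueue 4, 12 → queue [3, 7, 15, 4, 12]
Visit 3 → queue [7, 15, 4, 12]
Visit 7 → queue [15, 4, 12]
Visit 15 → queue [4, 12]
Visit 4 → queue [12]
Visit 12 → queue []

11, 1, 8, 10, 13, 2, 5, 14, 6, 9, 3, 7, 15, 4, 12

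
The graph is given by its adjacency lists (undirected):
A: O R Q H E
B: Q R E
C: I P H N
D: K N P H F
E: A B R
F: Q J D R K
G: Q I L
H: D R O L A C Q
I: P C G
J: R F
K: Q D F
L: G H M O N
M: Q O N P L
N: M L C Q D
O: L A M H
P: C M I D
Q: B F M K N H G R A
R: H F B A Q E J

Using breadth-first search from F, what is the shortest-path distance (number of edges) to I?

Level 0: F
Level 1: D, J, K, Q, R
Level 2: A, B, E, G, H, M, N, P
Level 3: C, I, L, O
I first appears at level 3.

3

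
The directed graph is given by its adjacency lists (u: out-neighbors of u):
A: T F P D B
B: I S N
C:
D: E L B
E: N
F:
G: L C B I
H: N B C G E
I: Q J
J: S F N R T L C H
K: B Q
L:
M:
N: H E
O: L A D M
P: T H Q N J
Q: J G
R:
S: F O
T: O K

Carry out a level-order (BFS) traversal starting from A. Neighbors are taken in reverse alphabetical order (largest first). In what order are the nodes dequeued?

A → T → P → F → D → B → O → K → Q → N → J → H → L → E → S → I → M → G → R → C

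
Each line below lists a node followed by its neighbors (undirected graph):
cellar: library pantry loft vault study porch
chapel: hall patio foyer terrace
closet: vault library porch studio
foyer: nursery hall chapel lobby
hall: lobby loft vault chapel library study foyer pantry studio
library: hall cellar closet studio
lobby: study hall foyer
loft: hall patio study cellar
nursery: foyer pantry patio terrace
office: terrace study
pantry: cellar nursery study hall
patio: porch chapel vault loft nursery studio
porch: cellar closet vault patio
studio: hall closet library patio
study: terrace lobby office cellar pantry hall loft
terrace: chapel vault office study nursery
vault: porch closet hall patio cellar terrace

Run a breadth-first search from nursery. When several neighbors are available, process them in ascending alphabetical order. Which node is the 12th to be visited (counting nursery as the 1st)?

porch

Visit nursery; enqueue foyer, pantry, patio, terrace → queue [foyer, pantry, patio, terrace]
Visit foyer; enqueue chapel, hall, lobby → queue [pantry, patio, terrace, chapel, hall, lobby]
Visit pantry; enqueue cellar, study → queue [patio, terrace, chapel, hall, lobby, cellar, study]
Visit patio; enqueue loft, porch, studio, vault → queue [terrace, chapel, hall, lobby, cellar, study, loft, porch, studio, vault]
Visit terrace; enqueue office → queue [chapel, hall, lobby, cellar, study, loft, porch, studio, vault, office]
Visit chapel → queue [hall, lobby, cellar, study, loft, porch, studio, vault, office]
Visit hall; enqueue library → queue [lobby, cellar, study, loft, porch, studio, vault, office, library]
Visit lobby → queue [cellar, study, loft, porch, studio, vault, office, library]
Visit cellar → queue [study, loft, porch, studio, vault, office, library]
Visit study → queue [loft, porch, studio, vault, office, library]
Visit loft → queue [porch, studio, vault, office, library]
Visit porch; enqueue closet → queue [studio, vault, office, library, closet]
Visit studio → queue [vault, office, library, closet]
Visit vault → queue [office, library, closet]
Visit office → queue [library, closet]
Visit library → queue [closet]
Visit closet → queue []

Visit order: nursery, foyer, pantry, patio, terrace, chapel, hall, lobby, cellar, study, loft, porch, studio, vault, office, library, closet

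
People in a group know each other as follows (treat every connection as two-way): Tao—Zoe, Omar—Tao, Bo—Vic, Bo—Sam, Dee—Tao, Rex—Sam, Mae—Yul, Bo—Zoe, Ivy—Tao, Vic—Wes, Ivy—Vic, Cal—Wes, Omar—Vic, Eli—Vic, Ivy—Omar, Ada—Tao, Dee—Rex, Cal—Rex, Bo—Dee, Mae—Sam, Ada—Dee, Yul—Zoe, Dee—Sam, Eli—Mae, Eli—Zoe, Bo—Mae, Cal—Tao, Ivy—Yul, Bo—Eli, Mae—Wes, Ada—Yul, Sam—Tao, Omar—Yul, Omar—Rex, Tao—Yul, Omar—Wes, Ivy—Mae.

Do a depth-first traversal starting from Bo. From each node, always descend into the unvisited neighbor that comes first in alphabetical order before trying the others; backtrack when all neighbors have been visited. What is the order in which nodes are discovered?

Visit Bo
Bo → Dee
Dee → Ada
Ada → Tao
Tao → Cal
Cal → Rex
Rex → Omar
Omar → Ivy
Ivy → Mae
Mae → Eli
Eli → Vic
Vic → Wes
Eli → Zoe
Zoe → Yul
Mae → Sam

Bo Dee Ada Tao Cal Rex Omar Ivy Mae Eli Vic Wes Zoe Yul Sam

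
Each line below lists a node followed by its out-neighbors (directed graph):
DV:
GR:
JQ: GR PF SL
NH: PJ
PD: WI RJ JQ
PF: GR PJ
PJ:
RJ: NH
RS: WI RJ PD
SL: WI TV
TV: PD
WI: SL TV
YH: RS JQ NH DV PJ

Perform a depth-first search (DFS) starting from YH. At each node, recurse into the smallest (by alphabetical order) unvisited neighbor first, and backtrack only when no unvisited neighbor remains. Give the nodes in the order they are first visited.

YH, DV, JQ, GR, PF, PJ, SL, TV, PD, RJ, NH, WI, RS

Visit YH
YH → DV
YH → JQ
JQ → GR
JQ → PF
PF → PJ
JQ → SL
SL → TV
TV → PD
PD → RJ
RJ → NH
PD → WI
YH → RS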